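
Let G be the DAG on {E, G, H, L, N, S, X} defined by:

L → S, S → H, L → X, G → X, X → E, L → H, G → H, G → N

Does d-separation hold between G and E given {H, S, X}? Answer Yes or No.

Yes

We examine all 3 paths between G and E:
Path 1: G → X → E
  X is a chain here and X is conditioned on, so the path is blocked at X.
Path 2: G → H ← L → X → E
  X is a chain here and X is conditioned on, so the path is blocked at X.
Path 3: G → H ← S ← L → X → E
  S is a chain here and S is conditioned on, so the path is blocked at S.
Since every path is blocked, d-separation holds.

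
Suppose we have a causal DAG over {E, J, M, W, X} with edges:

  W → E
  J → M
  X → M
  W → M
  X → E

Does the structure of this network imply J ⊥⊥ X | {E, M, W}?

No

2 paths connect J and X; each must be blocked for d-separation to hold:
Path 1: J → M ← W → E ← X
  W is a fork here and W is conditioned on, so the path is blocked at W.
Path 2: J → M ← X
  M is a collider and M is conditioned on, which opens it — no node blocks this path, so it is active.
At least one path is unblocked, so d-separation fails.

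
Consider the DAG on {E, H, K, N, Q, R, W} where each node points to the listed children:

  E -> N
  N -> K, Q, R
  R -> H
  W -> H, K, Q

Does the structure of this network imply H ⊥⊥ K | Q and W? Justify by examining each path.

No

We examine all 4 paths between H and K:
  1. H ← W → K — W:fork[blocks] ⇒ blocked
  2. H ← W → Q ← N → K — W:fork[blocks]; Q:collider[open]; N:fork[open] ⇒ blocked
  3. H ← R ← N → K — R:chain[open]; N:fork[open] ⇒ active
  4. H ← R ← N → Q ← W → K — R:chain[open]; N:fork[open]; Q:collider[open]; W:fork[blocks] ⇒ blocked
At least one path is unblocked, so d-separation fails.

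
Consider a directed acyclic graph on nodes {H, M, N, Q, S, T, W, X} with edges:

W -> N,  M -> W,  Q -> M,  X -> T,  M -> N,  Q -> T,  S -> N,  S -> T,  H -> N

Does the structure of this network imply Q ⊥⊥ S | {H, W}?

We examine all 3 paths between Q and S:
Path 1: Q → M → W → N ← S
  W is a chain here and W is conditioned on, so the path is blocked at W.
Path 2: Q → M → N ← S
  N is a collider here and neither N nor any of its descendants is conditioned on, so the collider stays closed — the path is blocked at N.
Path 3: Q → T ← S
  T is a collider here and neither T nor any of its descendants is conditioned on, so the collider stays closed — the path is blocked at T.
All paths are blocked; Q ⊥ S | {H, W} holds.

Yes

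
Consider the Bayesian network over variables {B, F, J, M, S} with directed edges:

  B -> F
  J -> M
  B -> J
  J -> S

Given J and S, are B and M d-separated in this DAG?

Only one path connects B and M:
Path 1: B → J → M
  J is a chain here and J is conditioned on, so the path is blocked at J.
All paths are blocked; B ⊥ M | {J, S} holds.

Yes — B and M are d-separated given {J, S}.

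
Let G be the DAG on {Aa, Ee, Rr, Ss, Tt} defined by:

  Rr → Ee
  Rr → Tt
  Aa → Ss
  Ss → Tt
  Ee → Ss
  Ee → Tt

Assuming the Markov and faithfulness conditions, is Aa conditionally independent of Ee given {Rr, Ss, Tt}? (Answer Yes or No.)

There are 3 undirected paths between Aa and Ee; checking each against the conditioning set {Rr, Ss, Tt}:
Path 1: Aa → Ss → Tt ← Rr → Ee
  Ss is a chain here and Ss is conditioned on, so the path is blocked at Ss.
Path 2: Aa → Ss → Tt ← Ee
  Ss is a chain here and Ss is conditioned on, so the path is blocked at Ss.
Path 3: Aa → Ss ← Ee
  Ss is a collider and Ss is conditioned on, which opens it — no node blocks this path, so it is active.
At least one path is unblocked, so d-separation fails.

No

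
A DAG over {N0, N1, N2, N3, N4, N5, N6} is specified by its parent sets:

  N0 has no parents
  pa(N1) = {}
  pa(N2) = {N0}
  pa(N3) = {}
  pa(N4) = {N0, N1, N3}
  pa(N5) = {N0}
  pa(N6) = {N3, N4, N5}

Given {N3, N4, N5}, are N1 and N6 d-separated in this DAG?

Enumerating the 3 paths from N1 to N6 and testing each for blocking by {N3, N4, N5}:
  1. N1 → N4 ← N3 → N6 — N4:collider[open]; N3:fork[blocks] ⇒ blocked
  2. N1 → N4 → N6 — N4:chain[blocks] ⇒ blocked
  3. N1 → N4 ← N0 → N5 → N6 — N4:collider[open]; N0:fork[open]; N5:chain[blocks] ⇒ blocked
All paths are blocked; N1 ⊥ N6 | {N3, N4, N5} holds.

Yes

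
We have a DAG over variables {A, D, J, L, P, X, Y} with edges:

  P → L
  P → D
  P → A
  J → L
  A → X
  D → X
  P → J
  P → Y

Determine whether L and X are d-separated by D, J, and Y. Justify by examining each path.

No

We examine all 4 paths between L and X:
Path 1: L ← P → A → X
  P is a fork and P is not conditioned on; A is a chain and A is not conditioned on — no node blocks this path, so it is active.
Path 2: L ← P → D → X
  D is a chain here and D is conditioned on, so the path is blocked at D.
Path 3: L ← J ← P → A → X
  J is a chain here and J is conditioned on, so the path is blocked at J.
Path 4: L ← J ← P → D → X
  J is a chain here and J is conditioned on, so the path is blocked at J.
Since the path L ← P → A → X is active, L and X are not d-separated given {D, J, Y}.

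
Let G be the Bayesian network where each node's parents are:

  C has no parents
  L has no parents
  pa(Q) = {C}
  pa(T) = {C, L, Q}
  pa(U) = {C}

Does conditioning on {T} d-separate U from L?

Enumerating the 2 paths from U to L and testing each for blocking by {T}:
Path 1: U ← C → Q → T ← L
  C is a fork and C is not conditioned on; Q is a chain and Q is not conditioned on; T is a collider and T is conditioned on, which opens it — no node blocks this path, so it is active.
Path 2: U ← C → T ← L
  C is a fork and C is not conditioned on; T is a collider and T is conditioned on, which opens it — no node blocks this path, so it is active.
At least one path is unblocked, so d-separation fails.

No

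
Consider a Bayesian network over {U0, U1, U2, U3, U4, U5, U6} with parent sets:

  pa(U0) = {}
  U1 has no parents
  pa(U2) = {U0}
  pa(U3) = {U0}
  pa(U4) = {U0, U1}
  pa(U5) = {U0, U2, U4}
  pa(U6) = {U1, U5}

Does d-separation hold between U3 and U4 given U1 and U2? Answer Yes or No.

There are 5 undirected paths between U3 and U4; checking each against the conditioning set {U1, U2}:
Path 1: U3 ← U0 → U2 → U5 → U6 ← U1 → U4
  U2 is a chain here and U2 is conditioned on, so the path is blocked at U2.
Path 2: U3 ← U0 → U2 → U5 ← U4
  U2 is a chain here and U2 is conditioned on, so the path is blocked at U2.
Path 3: U3 ← U0 → U4
  U0 is a fork and U0 is not conditioned on — no node blocks this path, so it is active.
Path 4: U3 ← U0 → U5 → U6 ← U1 → U4
  U6 is a collider here and neither U6 nor any of its descendants is conditioned on, so the collider stays closed — the path is blocked at U6.
Path 5: U3 ← U0 → U5 ← U4
  U5 is a collider here and neither U5 nor any of its descendants is conditioned on, so the collider stays closed — the path is blocked at U5.
At least one path is unblocked, so d-separation fails.

No — U3 and U4 are not d-separated given {U1, U2}.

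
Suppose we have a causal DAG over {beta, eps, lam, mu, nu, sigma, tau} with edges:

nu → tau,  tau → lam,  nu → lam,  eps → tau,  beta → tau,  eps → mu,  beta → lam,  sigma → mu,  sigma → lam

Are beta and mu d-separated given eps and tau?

Enumerating the 6 paths from beta to mu and testing each for blocking by {eps, tau}:
Path 1: beta → tau ← eps → mu
  eps is a fork here and eps is conditioned on, so the path is blocked at eps.
Path 2: beta → tau ← nu → lam ← sigma → mu
  lam is a collider here and neither lam nor any of its descendants is conditioned on, so the collider stays closed — the path is blocked at lam.
Path 3: beta → tau → lam ← sigma → mu
  tau is a chain here and tau is conditioned on, so the path is blocked at tau.
Path 4: beta → lam ← sigma → mu
  lam is a collider here and neither lam nor any of its descendants is conditioned on, so the collider stays closed — the path is blocked at lam.
Path 5: beta → lam ← tau ← eps → mu
  lam is a collider here and neither lam nor any of its descendants is conditioned on, so the collider stays closed — the path is blocked at lam.
Path 6: beta → lam ← nu → tau ← eps → mu
  lam is a collider here and neither lam nor any of its descendants is conditioned on, so the collider stays closed — the path is blocked at lam.
Since every path is blocked, d-separation holds.

Yes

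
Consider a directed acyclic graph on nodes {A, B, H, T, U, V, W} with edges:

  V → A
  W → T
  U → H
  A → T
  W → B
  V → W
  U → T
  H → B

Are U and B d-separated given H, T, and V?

There are 3 undirected paths between U and B; checking each against the conditioning set {H, T, V}:
  1. U → H → B — H:chain[blocks] ⇒ blocked
  2. U → T ← A ← V → W → B — T:collider[open]; A:chain[open]; V:fork[blocks]; W:chain[open] ⇒ blocked
  3. U → T ← W → B — T:collider[open]; W:fork[open] ⇒ active
Because an active path exists, U and B are not d-separated.

No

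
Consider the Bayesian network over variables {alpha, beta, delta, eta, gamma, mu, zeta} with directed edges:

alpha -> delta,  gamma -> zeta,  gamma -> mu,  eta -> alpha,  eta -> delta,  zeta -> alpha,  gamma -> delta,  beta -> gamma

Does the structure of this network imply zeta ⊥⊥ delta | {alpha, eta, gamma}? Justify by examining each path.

Yes — zeta and delta are d-separated given {alpha, eta, gamma}.

Enumerating the 3 paths from zeta to delta and testing each for blocking by {alpha, eta, gamma}:
Path 1: zeta ← gamma → delta
  gamma is a fork here and gamma is conditioned on, so the path is blocked at gamma.
Path 2: zeta → alpha ← eta → delta
  eta is a fork here and eta is conditioned on, so the path is blocked at eta.
Path 3: zeta → alpha → delta
  alpha is a chain here and alpha is conditioned on, so the path is blocked at alpha.
Since every path is blocked, d-separation holds.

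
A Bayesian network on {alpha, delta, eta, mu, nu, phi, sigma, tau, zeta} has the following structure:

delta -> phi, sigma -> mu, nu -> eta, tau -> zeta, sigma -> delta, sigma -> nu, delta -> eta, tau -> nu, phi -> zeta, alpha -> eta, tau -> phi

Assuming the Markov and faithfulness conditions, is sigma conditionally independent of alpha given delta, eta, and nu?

6 paths connect sigma and alpha; each must be blocked for d-separation to hold:
Path 1: sigma → delta → phi → zeta ← tau → nu → eta ← alpha
  delta is a chain here and delta is conditioned on, so the path is blocked at delta.
Path 2: sigma → delta → phi ← tau → nu → eta ← alpha
  delta is a chain here and delta is conditioned on, so the path is blocked at delta.
Path 3: sigma → delta → eta ← alpha
  delta is a chain here and delta is conditioned on, so the path is blocked at delta.
Path 4: sigma → nu → eta ← alpha
  nu is a chain here and nu is conditioned on, so the path is blocked at nu.
Path 5: sigma → nu ← tau → zeta ← phi ← delta → eta ← alpha
  zeta is a collider here and neither zeta nor any of its descendants is conditioned on, so the collider stays closed — the path is blocked at zeta.
Path 6: sigma → nu ← tau → phi ← delta → eta ← alpha
  phi is a collider here and neither phi nor any of its descendants is conditioned on, so the collider stays closed — the path is blocked at phi.
All paths are blocked; sigma ⊥ alpha | {delta, eta, nu} holds.

Yes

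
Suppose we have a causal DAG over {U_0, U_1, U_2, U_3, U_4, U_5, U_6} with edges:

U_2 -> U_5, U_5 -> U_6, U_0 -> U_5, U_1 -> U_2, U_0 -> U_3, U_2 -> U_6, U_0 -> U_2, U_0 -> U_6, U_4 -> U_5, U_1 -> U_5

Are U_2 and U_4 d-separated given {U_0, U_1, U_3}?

6 paths connect U_2 and U_4; each must be blocked for d-separation to hold:
Path 1: U_2 ← U_1 → U_5 ← U_4
  U_1 is a fork here and U_1 is conditioned on, so the path is blocked at U_1.
Path 2: U_2 → U_5 ← U_4
  U_5 is a collider here and neither U_5 nor any of its descendants is conditioned on, so the collider stays closed — the path is blocked at U_5.
Path 3: U_2 ← U_0 → U_5 ← U_4
  U_0 is a fork here and U_0 is conditioned on, so the path is blocked at U_0.
Path 4: U_2 ← U_0 → U_6 ← U_5 ← U_4
  U_0 is a fork here and U_0 is conditioned on, so the path is blocked at U_0.
Path 5: U_2 → U_6 ← U_5 ← U_4
  U_6 is a collider here and neither U_6 nor any of its descendants is conditioned on, so the collider stays closed — the path is blocked at U_6.
Path 6: U_2 → U_6 ← U_0 → U_5 ← U_4
  U_6 is a collider here and neither U_6 nor any of its descendants is conditioned on, so the collider stays closed — the path is blocked at U_6.
Since every path is blocked, d-separation holds.

Yes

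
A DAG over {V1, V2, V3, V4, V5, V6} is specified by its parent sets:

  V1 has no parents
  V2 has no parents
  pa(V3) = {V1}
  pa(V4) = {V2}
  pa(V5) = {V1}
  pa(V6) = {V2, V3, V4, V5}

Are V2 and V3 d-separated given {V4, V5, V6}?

We examine all 4 paths between V2 and V3:
  1. V2 → V4 → V6 ← V5 ← V1 → V3 — V4:chain[blocks]; V6:collider[open]; V5:chain[blocks]; V1:fork[open] ⇒ blocked
  2. V2 → V4 → V6 ← V3 — V4:chain[blocks]; V6:collider[open] ⇒ blocked
  3. V2 → V6 ← V5 ← V1 → V3 — V6:collider[open]; V5:chain[blocks]; V1:fork[open] ⇒ blocked
  4. V2 → V6 ← V3 — V6:collider[open] ⇒ active
At least one path is unblocked, so d-separation fails.

No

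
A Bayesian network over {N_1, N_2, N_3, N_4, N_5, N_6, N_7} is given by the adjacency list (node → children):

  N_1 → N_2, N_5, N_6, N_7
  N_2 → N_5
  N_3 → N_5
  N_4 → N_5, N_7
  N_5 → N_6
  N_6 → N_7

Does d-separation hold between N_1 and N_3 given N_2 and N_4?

Yes — N_1 and N_3 are d-separated given {N_2, N_4}.

There are 6 undirected paths between N_1 and N_3; checking each against the conditioning set {N_2, N_4}:
  1. N_1 → N_2 → N_5 ← N_3 — N_2:chain[blocks]; N_5:collider[blocks] ⇒ blocked
  2. N_1 → N_7 ← N_4 → N_5 ← N_3 — N_7:collider[blocks]; N_4:fork[blocks]; N_5:collider[blocks] ⇒ blocked
  3. N_1 → N_7 ← N_6 ← N_5 ← N_3 — N_7:collider[blocks]; N_6:chain[open]; N_5:chain[open] ⇒ blocked
  4. N_1 → N_5 ← N_3 — N_5:collider[blocks] ⇒ blocked
  5. N_1 → N_6 → N_7 ← N_4 → N_5 ← N_3 — N_6:chain[open]; N_7:collider[blocks]; N_4:fork[blocks]; N_5:collider[blocks] ⇒ blocked
  6. N_1 → N_6 ← N_5 ← N_3 — N_6:collider[blocks]; N_5:chain[open] ⇒ blocked
Every path is blocked, so N_1 and N_3 are d-separated given {N_2, N_4}.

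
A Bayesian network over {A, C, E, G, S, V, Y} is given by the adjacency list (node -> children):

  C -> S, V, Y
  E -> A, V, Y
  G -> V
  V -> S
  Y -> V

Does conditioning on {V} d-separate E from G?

There are 4 undirected paths between E and G; checking each against the conditioning set {V}:
  1. E → V ← G — V:collider[open] ⇒ active
  2. E → Y ← C → V ← G — Y:collider[open]; C:fork[open]; V:collider[open] ⇒ active
  3. E → Y ← C → S ← V ← G — Y:collider[open]; C:fork[open]; S:collider[blocks]; V:chain[blocks] ⇒ blocked
  4. E → Y → V ← G — Y:chain[open]; V:collider[open] ⇒ active
Since the path E → V ← G is active, E and G are not d-separated given {V}.

No — E and G are not d-separated given {V}.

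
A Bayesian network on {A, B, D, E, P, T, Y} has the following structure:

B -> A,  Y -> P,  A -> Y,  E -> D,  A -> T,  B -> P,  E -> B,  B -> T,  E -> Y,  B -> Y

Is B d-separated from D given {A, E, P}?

There are 5 undirected paths between B and D; checking each against the conditioning set {A, E, P}:
Path 1: B → T ← A → Y ← E → D
  T is a collider here and neither T nor any of its descendants is conditioned on, so the collider stays closed — the path is blocked at T.
Path 2: B ← E → D
  E is a fork here and E is conditioned on, so the path is blocked at E.
Path 3: B → Y ← E → D
  E is a fork here and E is conditioned on, so the path is blocked at E.
Path 4: B → P ← Y ← E → D
  E is a fork here and E is conditioned on, so the path is blocked at E.
Path 5: B → A → Y ← E → D
  A is a chain here and A is conditioned on, so the path is blocked at A.
Every path is blocked, so B and D are d-separated given {A, E, P}.

Yes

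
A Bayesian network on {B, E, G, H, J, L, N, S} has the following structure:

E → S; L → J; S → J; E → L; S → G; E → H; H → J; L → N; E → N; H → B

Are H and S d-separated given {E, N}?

Yes

We examine all 6 paths between H and S:
  1. H → J ← L → N ← E → S — J:collider[blocks]; L:fork[open]; N:collider[open]; E:fork[blocks] ⇒ blocked
  2. H → J ← L ← E → S — J:collider[blocks]; L:chain[open]; E:fork[blocks] ⇒ blocked
  3. H → J ← S — J:collider[blocks] ⇒ blocked
  4. H ← E → L → J ← S — E:fork[blocks]; L:chain[open]; J:collider[blocks] ⇒ blocked
  5. H ← E → S — E:fork[blocks] ⇒ blocked
  6. H ← E → N ← L → J ← S — E:fork[blocks]; N:collider[open]; L:fork[open]; J:collider[blocks] ⇒ blocked
Since every path is blocked, d-separation holds.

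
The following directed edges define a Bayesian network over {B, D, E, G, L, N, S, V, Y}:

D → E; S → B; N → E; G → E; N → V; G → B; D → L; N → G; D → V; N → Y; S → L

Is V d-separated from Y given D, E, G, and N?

Yes

We examine all 5 paths between V and Y:
  1. V ← N → Y — N:fork[blocks] ⇒ blocked
  2. V ← D → L ← S → B ← G → E ← N → Y — D:fork[blocks]; L:collider[blocks]; S:fork[open]; B:collider[blocks]; G:fork[blocks]; E:collider[open]; N:fork[blocks] ⇒ blocked
  3. V ← D → L ← S → B ← G ← N → Y — D:fork[blocks]; L:collider[blocks]; S:fork[open]; B:collider[blocks]; G:chain[blocks]; N:fork[blocks] ⇒ blocked
  4. V ← D → E ← G ← N → Y — D:fork[blocks]; E:collider[open]; G:chain[blocks]; N:fork[blocks] ⇒ blocked
  5. V ← D → E ← N → Y — D:fork[blocks]; E:collider[open]; N:fork[blocks] ⇒ blocked
All paths are blocked; V ⊥ Y | {D, E, G, N} holds.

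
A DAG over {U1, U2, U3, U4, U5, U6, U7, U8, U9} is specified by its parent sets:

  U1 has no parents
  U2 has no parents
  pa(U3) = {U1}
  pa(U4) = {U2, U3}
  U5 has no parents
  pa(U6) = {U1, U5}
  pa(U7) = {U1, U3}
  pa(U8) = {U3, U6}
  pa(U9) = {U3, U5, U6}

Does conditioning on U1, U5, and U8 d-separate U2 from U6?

Yes

There are 5 undirected paths between U2 and U6; checking each against the conditioning set {U1, U5, U8}:
Path 1: U2 → U4 ← U3 → U9 ← U6
  U4 is a collider here and neither U4 nor any of its descendants is conditioned on, so the collider stays closed — the path is blocked at U4.
Path 2: U2 → U4 ← U3 → U9 ← U5 → U6
  U4 is a collider here and neither U4 nor any of its descendants is conditioned on, so the collider stays closed — the path is blocked at U4.
Path 3: U2 → U4 ← U3 ← U1 → U6
  U4 is a collider here and neither U4 nor any of its descendants is conditioned on, so the collider stays closed — the path is blocked at U4.
Path 4: U2 → U4 ← U3 → U7 ← U1 → U6
  U4 is a collider here and neither U4 nor any of its descendants is conditioned on, so the collider stays closed — the path is blocked at U4.
Path 5: U2 → U4 ← U3 → U8 ← U6
  U4 is a collider here and neither U4 nor any of its descendants is conditioned on, so the collider stays closed — the path is blocked at U4.
Since every path is blocked, d-separation holds.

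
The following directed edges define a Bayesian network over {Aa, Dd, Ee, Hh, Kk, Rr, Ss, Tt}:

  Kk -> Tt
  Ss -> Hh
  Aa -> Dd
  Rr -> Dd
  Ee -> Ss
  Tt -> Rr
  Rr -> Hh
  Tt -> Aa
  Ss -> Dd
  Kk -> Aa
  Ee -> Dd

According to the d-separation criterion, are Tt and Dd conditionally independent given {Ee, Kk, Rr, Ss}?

No

5 paths connect Tt and Dd; each must be blocked for d-separation to hold:
  1. Tt ← Kk → Aa → Dd — Kk:fork[blocks]; Aa:chain[open] ⇒ blocked
  2. Tt → Rr → Hh ← Ss ← Ee → Dd — Rr:chain[blocks]; Hh:collider[blocks]; Ss:chain[blocks]; Ee:fork[blocks] ⇒ blocked
  3. Tt → Rr → Hh ← Ss → Dd — Rr:chain[blocks]; Hh:collider[blocks]; Ss:fork[blocks] ⇒ blocked
  4. Tt → Rr → Dd — Rr:chain[blocks] ⇒ blocked
  5. Tt → Aa → Dd — Aa:chain[open] ⇒ active
Because an active path exists, Tt and Dd are not d-separated.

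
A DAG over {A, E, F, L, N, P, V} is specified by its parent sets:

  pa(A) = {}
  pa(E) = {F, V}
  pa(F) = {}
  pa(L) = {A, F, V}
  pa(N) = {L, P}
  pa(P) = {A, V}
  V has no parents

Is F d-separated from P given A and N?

6 paths connect F and P; each must be blocked for d-separation to hold:
  1. F → E ← V → P — E:collider[blocks]; V:fork[open] ⇒ blocked
  2. F → E ← V → L → N ← P — E:collider[blocks]; V:fork[open]; L:chain[open]; N:collider[open] ⇒ blocked
  3. F → E ← V → L ← A → P — E:collider[blocks]; V:fork[open]; L:collider[open]; A:fork[blocks] ⇒ blocked
  4. F → L → N ← P — L:chain[open]; N:collider[open] ⇒ active
  5. F → L ← A → P — L:collider[open]; A:fork[blocks] ⇒ blocked
  6. F → L ← V → P — L:collider[open]; V:fork[open] ⇒ active
At least one path is unblocked, so d-separation fails.

No — F and P are not d-separated given {A, N}.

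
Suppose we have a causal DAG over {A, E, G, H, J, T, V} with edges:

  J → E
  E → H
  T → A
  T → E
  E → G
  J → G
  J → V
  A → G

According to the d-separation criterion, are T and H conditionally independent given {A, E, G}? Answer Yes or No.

There are 3 undirected paths between T and H; checking each against the conditioning set {A, E, G}:
Path 1: T → A → G ← E → H
  A is a chain here and A is conditioned on, so the path is blocked at A.
Path 2: T → A → G ← J → E → H
  A is a chain here and A is conditioned on, so the path is blocked at A.
Path 3: T → E → H
  E is a chain here and E is conditioned on, so the path is blocked at E.
Since every path is blocked, d-separation holds.

Yes — T and H are d-separated given {A, E, G}.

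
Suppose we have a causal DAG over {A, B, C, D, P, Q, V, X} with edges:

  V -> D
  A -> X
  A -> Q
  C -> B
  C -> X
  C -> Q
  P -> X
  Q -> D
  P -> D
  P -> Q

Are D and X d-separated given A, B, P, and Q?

Yes

6 paths connect D and X; each must be blocked for d-separation to hold:
Path 1: D ← Q ← A → X
  Q is a chain here and Q is conditioned on, so the path is blocked at Q.
Path 2: D ← Q ← C → X
  Q is a chain here and Q is conditioned on, so the path is blocked at Q.
Path 3: D ← Q ← P → X
  Q is a chain here and Q is conditioned on, so the path is blocked at Q.
Path 4: D ← P → Q ← A → X
  P is a fork here and P is conditioned on, so the path is blocked at P.
Path 5: D ← P → Q ← C → X
  P is a fork here and P is conditioned on, so the path is blocked at P.
Path 6: D ← P → X
  P is a fork here and P is conditioned on, so the path is blocked at P.
Every path is blocked, so D and X are d-separated given {A, B, P, Q}.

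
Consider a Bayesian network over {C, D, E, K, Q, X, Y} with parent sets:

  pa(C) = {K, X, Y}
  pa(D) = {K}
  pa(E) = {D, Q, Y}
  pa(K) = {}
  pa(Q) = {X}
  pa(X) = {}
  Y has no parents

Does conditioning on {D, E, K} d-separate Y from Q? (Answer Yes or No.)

4 paths connect Y and Q; each must be blocked for d-separation to hold:
  1. Y → E ← Q — E:collider[open] ⇒ active
  2. Y → E ← D ← K → C ← X → Q — E:collider[open]; D:chain[blocks]; K:fork[blocks]; C:collider[blocks]; X:fork[open] ⇒ blocked
  3. Y → C ← K → D → E ← Q — C:collider[blocks]; K:fork[blocks]; D:chain[blocks]; E:collider[open] ⇒ blocked
  4. Y → C ← X → Q — C:collider[blocks]; X:fork[open] ⇒ blocked
Because an active path exists, Y and Q are not d-separated.

No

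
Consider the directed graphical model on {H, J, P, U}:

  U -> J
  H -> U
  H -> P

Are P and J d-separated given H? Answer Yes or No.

Yes — P and J are d-separated given {H}.

Only one path connects P and J:
Path 1: P ← H → U → J
  H is a fork here and H is conditioned on, so the path is blocked at H.
All paths are blocked; P ⊥ J | {H} holds.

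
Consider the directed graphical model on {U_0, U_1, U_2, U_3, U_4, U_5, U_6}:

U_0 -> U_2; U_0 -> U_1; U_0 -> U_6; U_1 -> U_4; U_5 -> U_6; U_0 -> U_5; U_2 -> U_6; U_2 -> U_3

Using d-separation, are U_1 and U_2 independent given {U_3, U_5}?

No — U_1 and U_2 are not d-separated given {U_3, U_5}.

We examine all 3 paths between U_1 and U_2:
  1. U_1 ← U_0 → U_2 — U_0:fork[open] ⇒ active
  2. U_1 ← U_0 → U_6 ← U_2 — U_0:fork[open]; U_6:collider[blocks] ⇒ blocked
  3. U_1 ← U_0 → U_5 → U_6 ← U_2 — U_0:fork[open]; U_5:chain[blocks]; U_6:collider[blocks] ⇒ blocked
Because an active path exists, U_1 and U_2 are not d-separated.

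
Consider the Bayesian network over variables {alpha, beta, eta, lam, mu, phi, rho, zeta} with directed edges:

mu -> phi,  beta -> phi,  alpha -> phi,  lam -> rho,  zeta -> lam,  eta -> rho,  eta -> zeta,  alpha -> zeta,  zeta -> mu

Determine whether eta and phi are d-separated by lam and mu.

No

Enumerating the 4 paths from eta to phi and testing each for blocking by {lam, mu}:
Path 1: eta → rho ← lam ← zeta → mu → phi
  rho is a collider here and neither rho nor any of its descendants is conditioned on, so the collider stays closed — the path is blocked at rho.
Path 2: eta → rho ← lam ← zeta ← alpha → phi
  rho is a collider here and neither rho nor any of its descendants is conditioned on, so the collider stays closed — the path is blocked at rho.
Path 3: eta → zeta → mu → phi
  mu is a chain here and mu is conditioned on, so the path is blocked at mu.
Path 4: eta → zeta ← alpha → phi
  zeta is a collider and its descendant mu is conditioned on, which opens it; alpha is a fork and alpha is not conditioned on — no node blocks this path, so it is active.
Because an active path exists, eta and phi are not d-separated.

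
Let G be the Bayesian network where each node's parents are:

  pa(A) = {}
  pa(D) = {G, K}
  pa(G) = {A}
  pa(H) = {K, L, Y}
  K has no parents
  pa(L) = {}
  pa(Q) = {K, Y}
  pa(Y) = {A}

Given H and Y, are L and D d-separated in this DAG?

No

There are 4 undirected paths between L and D; checking each against the conditioning set {H, Y}:
Path 1: L → H ← K → Q ← Y ← A → G → D
  Q is a collider here and neither Q nor any of its descendants is conditioned on, so the collider stays closed — the path is blocked at Q.
Path 2: L → H ← K → D
  H is a collider and H is conditioned on, which opens it; K is a fork and K is not conditioned on — no node blocks this path, so it is active.
Path 3: L → H ← Y ← A → G → D
  Y is a chain here and Y is conditioned on, so the path is blocked at Y.
Path 4: L → H ← Y → Q ← K → D
  Y is a fork here and Y is conditioned on, so the path is blocked at Y.
Since the path L → H ← K → D is active, L and D are not d-separated given {H, Y}.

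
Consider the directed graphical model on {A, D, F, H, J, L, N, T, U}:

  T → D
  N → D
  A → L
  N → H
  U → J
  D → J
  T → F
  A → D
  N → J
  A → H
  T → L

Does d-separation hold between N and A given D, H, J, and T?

No — N and A are not d-separated given {D, H, J, T}.

There are 5 undirected paths between N and A; checking each against the conditioning set {D, H, J, T}:
  1. N → H ← A — H:collider[open] ⇒ active
  2. N → J ← D ← A — J:collider[open]; D:chain[blocks] ⇒ blocked
  3. N → J ← D ← T → L ← A — J:collider[open]; D:chain[blocks]; T:fork[blocks]; L:collider[blocks] ⇒ blocked
  4. N → D ← A — D:collider[open] ⇒ active
  5. N → D ← T → L ← A — D:collider[open]; T:fork[blocks]; L:collider[blocks] ⇒ blocked
Since the path N → H ← A is active, N and A are not d-separated given {D, H, J, T}.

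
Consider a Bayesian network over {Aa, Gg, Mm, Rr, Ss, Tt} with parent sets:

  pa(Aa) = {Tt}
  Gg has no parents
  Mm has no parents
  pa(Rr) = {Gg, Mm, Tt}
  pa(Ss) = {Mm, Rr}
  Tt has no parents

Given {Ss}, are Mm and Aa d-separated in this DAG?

No

We examine all 2 paths between Mm and Aa:
Path 1: Mm → Ss ← Rr ← Tt → Aa
  Ss is a collider and Ss is conditioned on, which opens it; Rr is a chain and Rr is not conditioned on; Tt is a fork and Tt is not conditioned on — no node blocks this path, so it is active.
Path 2: Mm → Rr ← Tt → Aa
  Rr is a collider and its descendant Ss is conditioned on, which opens it; Tt is a fork and Tt is not conditioned on — no node blocks this path, so it is active.
Since the path Mm → Ss ← Rr ← Tt → Aa is active, Mm and Aa are not d-separated given {Ss}.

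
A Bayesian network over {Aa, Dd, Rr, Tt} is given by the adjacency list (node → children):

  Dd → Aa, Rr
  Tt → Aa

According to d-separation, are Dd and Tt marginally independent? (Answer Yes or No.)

Yes

There is one path between Dd and Tt:
Path 1: Dd → Aa ← Tt
  Aa is a collider here and neither Aa nor any of its descendants is conditioned on, so the collider stays closed — the path is blocked at Aa.
All paths are blocked; Dd ⊥ Tt | ∅ holds.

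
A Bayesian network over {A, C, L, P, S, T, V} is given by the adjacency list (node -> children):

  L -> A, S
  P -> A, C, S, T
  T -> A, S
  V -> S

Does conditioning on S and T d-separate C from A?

5 paths connect C and A; each must be blocked for d-separation to hold:
  1. C ← P → S ← L → A — P:fork[open]; S:collider[open]; L:fork[open] ⇒ active
  2. C ← P → S ← T → A — P:fork[open]; S:collider[open]; T:fork[blocks] ⇒ blocked
  3. C ← P → A — P:fork[open] ⇒ active
  4. C ← P → T → S ← L → A — P:fork[open]; T:chain[blocks]; S:collider[open]; L:fork[open] ⇒ blocked
  5. C ← P → T → A — P:fork[open]; T:chain[blocks] ⇒ blocked
Because an active path exists, C and A are not d-separated.

No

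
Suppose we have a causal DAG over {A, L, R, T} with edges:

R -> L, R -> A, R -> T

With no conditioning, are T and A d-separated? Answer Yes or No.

Only one path connects T and A:
Path 1: T ← R → A
  R is a fork and R is not conditioned on — no node blocks this path, so it is active.
At least one path is unblocked, so d-separation fails.

No — T and A are not d-separated given ∅.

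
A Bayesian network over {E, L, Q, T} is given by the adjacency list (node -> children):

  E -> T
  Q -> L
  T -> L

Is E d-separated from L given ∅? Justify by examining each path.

No

Only one path connects E and L:
Path 1: E → T → L
  T is a chain and T is not conditioned on — no node blocks this path, so it is active.
At least one path is unblocked, so d-separation fails.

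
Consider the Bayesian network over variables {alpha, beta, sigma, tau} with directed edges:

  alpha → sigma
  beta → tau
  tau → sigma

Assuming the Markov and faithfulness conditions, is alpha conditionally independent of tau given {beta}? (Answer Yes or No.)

The only undirected path from alpha to tau is:
Path 1: alpha → sigma ← tau
  sigma is a collider here and neither sigma nor any of its descendants is conditioned on, so the collider stays closed — the path is blocked at sigma.
Since every path is blocked, d-separation holds.

Yes — alpha and tau are d-separated given {beta}.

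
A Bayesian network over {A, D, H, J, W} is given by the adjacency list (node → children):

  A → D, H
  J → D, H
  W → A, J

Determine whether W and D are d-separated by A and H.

4 paths connect W and D; each must be blocked for d-separation to hold:
Path 1: W → J → D
  J is a chain and J is not conditioned on — no node blocks this path, so it is active.
Path 2: W → J → H ← A → D
  A is a fork here and A is conditioned on, so the path is blocked at A.
Path 3: W → A → D
  A is a chain here and A is conditioned on, so the path is blocked at A.
Path 4: W → A → H ← J → D
  A is a chain here and A is conditioned on, so the path is blocked at A.
At least one path is unblocked, so d-separation fails.

No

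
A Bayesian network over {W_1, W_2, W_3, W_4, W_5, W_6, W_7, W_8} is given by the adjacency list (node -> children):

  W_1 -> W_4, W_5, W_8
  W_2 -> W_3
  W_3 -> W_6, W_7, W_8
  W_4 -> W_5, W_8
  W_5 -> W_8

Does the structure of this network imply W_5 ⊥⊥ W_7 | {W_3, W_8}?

There are 5 undirected paths between W_5 and W_7; checking each against the conditioning set {W_3, W_8}:
Path 1: W_5 → W_8 ← W_3 → W_7
  W_3 is a fork here and W_3 is conditioned on, so the path is blocked at W_3.
Path 2: W_5 ← W_4 → W_8 ← W_3 → W_7
  W_3 is a fork here and W_3 is conditioned on, so the path is blocked at W_3.
Path 3: W_5 ← W_4 ← W_1 → W_8 ← W_3 → W_7
  W_3 is a fork here and W_3 is conditioned on, so the path is blocked at W_3.
Path 4: W_5 ← W_1 → W_8 ← W_3 → W_7
  W_3 is a fork here and W_3 is conditioned on, so the path is blocked at W_3.
Path 5: W_5 ← W_1 → W_4 → W_8 ← W_3 → W_7
  W_3 is a fork here and W_3 is conditioned on, so the path is blocked at W_3.
All paths are blocked; W_5 ⊥ W_7 | {W_3, W_8} holds.

Yes — W_5 and W_7 are d-separated given {W_3, W_8}.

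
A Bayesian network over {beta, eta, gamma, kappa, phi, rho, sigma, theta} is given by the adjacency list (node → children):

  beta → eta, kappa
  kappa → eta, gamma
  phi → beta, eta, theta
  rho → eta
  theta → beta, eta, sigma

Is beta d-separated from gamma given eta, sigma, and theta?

No

Enumerating the 6 paths from beta to gamma and testing each for blocking by {eta, sigma, theta}:
  1. beta ← phi → theta → eta ← kappa → gamma — phi:fork[open]; theta:chain[blocks]; eta:collider[open]; kappa:fork[open] ⇒ blocked
  2. beta ← phi → eta ← kappa → gamma — phi:fork[open]; eta:collider[open]; kappa:fork[open] ⇒ active
  3. beta ← theta ← phi → eta ← kappa → gamma — theta:chain[blocks]; phi:fork[open]; eta:collider[open]; kappa:fork[open] ⇒ blocked
  4. beta ← theta → eta ← kappa → gamma — theta:fork[blocks]; eta:collider[open]; kappa:fork[open] ⇒ blocked
  5. beta → eta ← kappa → gamma — eta:collider[open]; kappa:fork[open] ⇒ active
  6. beta → kappa → gamma — kappa:chain[open] ⇒ active
Since the path beta ← phi → eta ← kappa → gamma is active, beta and gamma are not d-separated given {eta, sigma, theta}.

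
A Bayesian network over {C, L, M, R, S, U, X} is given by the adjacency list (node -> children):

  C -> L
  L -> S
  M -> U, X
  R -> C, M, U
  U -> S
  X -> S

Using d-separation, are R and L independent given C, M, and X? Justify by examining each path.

5 paths connect R and L; each must be blocked for d-separation to hold:
Path 1: R → C → L
  C is a chain here and C is conditioned on, so the path is blocked at C.
Path 2: R → M → X → S ← L
  M is a chain here and M is conditioned on, so the path is blocked at M.
Path 3: R → M → U → S ← L
  M is a chain here and M is conditioned on, so the path is blocked at M.
Path 4: R → U → S ← L
  S is a collider here and neither S nor any of its descendants is conditioned on, so the collider stays closed — the path is blocked at S.
Path 5: R → U ← M → X → S ← L
  U is a collider here and neither U nor any of its descendants is conditioned on, so the collider stays closed — the path is blocked at U.
Every path is blocked, so R and L are d-separated given {C, M, X}.

Yes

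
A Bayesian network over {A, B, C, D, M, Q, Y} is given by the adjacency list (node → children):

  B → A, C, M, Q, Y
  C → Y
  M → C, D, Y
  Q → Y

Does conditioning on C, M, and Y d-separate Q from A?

No

There are 6 undirected paths between Q and A; checking each against the conditioning set {C, M, Y}:
  1. Q ← B → A — B:fork[open] ⇒ active
  2. Q → Y ← M ← B → A — Y:collider[open]; M:chain[blocks]; B:fork[open] ⇒ blocked
  3. Q → Y ← M → C ← B → A — Y:collider[open]; M:fork[blocks]; C:collider[open]; B:fork[open] ⇒ blocked
  4. Q → Y ← B → A — Y:collider[open]; B:fork[open] ⇒ active
  5. Q → Y ← C ← M ← B → A — Y:collider[open]; C:chain[blocks]; M:chain[blocks]; B:fork[open] ⇒ blocked
  6. Q → Y ← C ← B → A — Y:collider[open]; C:chain[blocks]; B:fork[open] ⇒ blocked
Since the path Q ← B → A is active, Q and A are not d-separated given {C, M, Y}.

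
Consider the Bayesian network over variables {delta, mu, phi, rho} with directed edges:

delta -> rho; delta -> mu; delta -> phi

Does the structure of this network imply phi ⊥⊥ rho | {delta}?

Yes — phi and rho are d-separated given {delta}.

The only undirected path from phi to rho is:
Path 1: phi ← delta → rho
  delta is a fork here and delta is conditioned on, so the path is blocked at delta.
All paths are blocked; phi ⊥ rho | {delta} holds.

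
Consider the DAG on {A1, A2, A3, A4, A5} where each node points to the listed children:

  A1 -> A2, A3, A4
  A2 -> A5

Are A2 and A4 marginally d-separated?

The only undirected path from A2 to A4 is:
  1. A2 ← A1 → A4 — A1:fork[open] ⇒ active
At least one path is unblocked, so d-separation fails.

No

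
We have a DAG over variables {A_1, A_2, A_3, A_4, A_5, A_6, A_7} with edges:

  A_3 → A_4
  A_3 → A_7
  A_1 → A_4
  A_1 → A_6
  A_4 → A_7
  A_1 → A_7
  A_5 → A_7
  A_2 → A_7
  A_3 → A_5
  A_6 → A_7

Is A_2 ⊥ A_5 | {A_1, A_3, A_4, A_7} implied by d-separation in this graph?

5 paths connect A_2 and A_5; each must be blocked for d-separation to hold:
Path 1: A_2 → A_7 ← A_4 ← A_3 → A_5
  A_4 is a chain here and A_4 is conditioned on, so the path is blocked at A_4.
Path 2: A_2 → A_7 ← A_1 → A_4 ← A_3 → A_5
  A_1 is a fork here and A_1 is conditioned on, so the path is blocked at A_1.
Path 3: A_2 → A_7 ← A_3 → A_5
  A_3 is a fork here and A_3 is conditioned on, so the path is blocked at A_3.
Path 4: A_2 → A_7 ← A_6 ← A_1 → A_4 ← A_3 → A_5
  A_1 is a fork here and A_1 is conditioned on, so the path is blocked at A_1.
Path 5: A_2 → A_7 ← A_5
  A_7 is a collider and A_7 is conditioned on, which opens it — no node blocks this path, so it is active.
Since the path A_2 → A_7 ← A_5 is active, A_2 and A_5 are not d-separated given {A_1, A_3, A_4, A_7}.

No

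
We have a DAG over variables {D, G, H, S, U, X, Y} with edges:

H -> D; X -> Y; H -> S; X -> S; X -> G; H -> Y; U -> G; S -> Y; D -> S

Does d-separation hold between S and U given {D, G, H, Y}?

There are 4 undirected paths between S and U; checking each against the conditioning set {D, G, H, Y}:
  1. S → Y ← X → G ← U — Y:collider[open]; X:fork[open]; G:collider[open] ⇒ active
  2. S ← H → Y ← X → G ← U — H:fork[blocks]; Y:collider[open]; X:fork[open]; G:collider[open] ⇒ blocked
  3. S ← D ← H → Y ← X → G ← U — D:chain[blocks]; H:fork[blocks]; Y:collider[open]; X:fork[open]; G:collider[open] ⇒ blocked
  4. S ← X → G ← U — X:fork[open]; G:collider[open] ⇒ active
At least one path is unblocked, so d-separation fails.

No — S and U are not d-separated given {D, G, H, Y}.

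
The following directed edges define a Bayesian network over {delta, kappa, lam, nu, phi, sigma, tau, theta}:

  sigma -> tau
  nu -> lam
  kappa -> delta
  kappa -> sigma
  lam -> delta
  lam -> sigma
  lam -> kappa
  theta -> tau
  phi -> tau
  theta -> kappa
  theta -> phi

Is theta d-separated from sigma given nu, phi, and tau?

Enumerating the 5 paths from theta to sigma and testing each for blocking by {nu, phi, tau}:
  1. theta → kappa → sigma — kappa:chain[open] ⇒ active
  2. theta → kappa → delta ← lam → sigma — kappa:chain[open]; delta:collider[blocks]; lam:fork[open] ⇒ blocked
  3. theta → kappa ← lam → sigma — kappa:collider[open]; lam:fork[open] ⇒ active
  4. theta → tau ← sigma — tau:collider[open] ⇒ active
  5. theta → phi → tau ← sigma — phi:chain[blocks]; tau:collider[open] ⇒ blocked
Since the path theta → kappa → sigma is active, theta and sigma are not d-separated given {nu, phi, tau}.

No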